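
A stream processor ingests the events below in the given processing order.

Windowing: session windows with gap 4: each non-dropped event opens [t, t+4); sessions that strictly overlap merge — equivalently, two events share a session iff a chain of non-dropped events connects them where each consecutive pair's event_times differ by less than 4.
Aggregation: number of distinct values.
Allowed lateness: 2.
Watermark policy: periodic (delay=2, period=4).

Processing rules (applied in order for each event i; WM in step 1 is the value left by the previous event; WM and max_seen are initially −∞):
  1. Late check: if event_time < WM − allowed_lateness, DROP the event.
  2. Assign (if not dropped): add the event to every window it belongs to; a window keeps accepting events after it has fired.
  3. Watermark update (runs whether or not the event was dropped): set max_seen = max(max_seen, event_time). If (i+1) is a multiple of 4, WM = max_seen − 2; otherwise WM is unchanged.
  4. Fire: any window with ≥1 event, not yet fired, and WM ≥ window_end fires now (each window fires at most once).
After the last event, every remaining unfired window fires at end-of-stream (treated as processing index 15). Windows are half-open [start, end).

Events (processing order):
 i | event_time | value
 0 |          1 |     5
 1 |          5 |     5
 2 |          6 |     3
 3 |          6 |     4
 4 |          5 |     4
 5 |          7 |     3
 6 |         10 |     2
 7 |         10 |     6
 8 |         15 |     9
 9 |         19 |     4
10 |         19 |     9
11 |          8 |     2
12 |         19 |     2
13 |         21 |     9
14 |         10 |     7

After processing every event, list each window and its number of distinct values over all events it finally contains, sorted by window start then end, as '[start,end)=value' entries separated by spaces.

i=0 t=1 v=5: → [1,5); WM=−∞
i=1 t=5 v=5: → [5,9); WM=−∞
i=2 t=6 v=3: → [5,10); WM=−∞
i=3 t=6 v=4: → [5,10); WM=4
i=4 t=5 v=4: → [5,10); WM=4
i=5 t=7 v=3: → [5,11); WM=4
i=6 t=10 v=2: → [5,14); WM=4
i=7 t=10 v=6: → [5,14); WM=8
i=8 t=15 v=9: → [15,19); WM=8
i=9 t=19 v=4: → [19,23); WM=8
i=10 t=19 v=9: → [19,23); WM=8
i=11 t=8 v=2: → [5,14); WM=17
i=12 t=19 v=2: → [19,23); WM=17
i=13 t=21 v=9: → [19,25); WM=17
i=14 t=10 v=7: DROP (t<17-2); WM=17

[1,5)=1 [5,14)=5 [15,19)=1 [19,25)=3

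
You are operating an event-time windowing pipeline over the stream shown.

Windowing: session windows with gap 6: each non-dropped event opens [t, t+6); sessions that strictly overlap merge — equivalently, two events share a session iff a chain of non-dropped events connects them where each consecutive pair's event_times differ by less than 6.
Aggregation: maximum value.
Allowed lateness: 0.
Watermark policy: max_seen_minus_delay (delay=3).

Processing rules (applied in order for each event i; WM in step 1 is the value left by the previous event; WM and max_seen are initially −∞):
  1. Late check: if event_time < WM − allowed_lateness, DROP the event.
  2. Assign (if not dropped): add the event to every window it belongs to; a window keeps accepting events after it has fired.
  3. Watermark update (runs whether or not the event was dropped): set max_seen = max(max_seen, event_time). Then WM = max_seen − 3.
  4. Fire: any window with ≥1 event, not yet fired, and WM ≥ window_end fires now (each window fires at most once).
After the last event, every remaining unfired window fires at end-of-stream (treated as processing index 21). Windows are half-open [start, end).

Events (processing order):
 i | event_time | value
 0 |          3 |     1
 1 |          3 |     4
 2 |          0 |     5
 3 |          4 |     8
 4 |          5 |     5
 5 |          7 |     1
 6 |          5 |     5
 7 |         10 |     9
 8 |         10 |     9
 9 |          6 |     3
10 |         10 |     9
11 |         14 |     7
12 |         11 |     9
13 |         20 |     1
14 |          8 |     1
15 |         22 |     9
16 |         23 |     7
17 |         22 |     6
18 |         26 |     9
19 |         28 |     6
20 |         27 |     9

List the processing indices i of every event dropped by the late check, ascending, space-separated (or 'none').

9 14

i=0 t=3 v=1: → [3,9); WM=0
i=1 t=3 v=4: → [3,9); WM=0
i=2 t=0 v=5: → [0,9); WM=0
i=3 t=4 v=8: → [0,10); WM=1
i=4 t=5 v=5: → [0,11); WM=2
i=5 t=7 v=1: → [0,13); WM=4
i=6 t=5 v=5: → [0,13); WM=4
i=7 t=10 v=9: → [0,16); WM=7
i=8 t=10 v=9: → [0,16); WM=7
i=9 t=6 v=3: DROP (t<7-0); WM=7
i=10 t=10 v=9: → [0,16); WM=7
i=11 t=14 v=7: → [0,20); WM=11
i=12 t=11 v=9: → [0,20); WM=11
i=13 t=20 v=1: → [20,26); WM=17
i=14 t=8 v=1: DROP (t<17-0); WM=17
i=15 t=22 v=9: → [20,28); WM=19
i=16 t=23 v=7: → [20,29); WM=20
i=17 t=22 v=6: → [20,29); WM=20
i=18 t=26 v=9: → [20,32); WM=23
i=19 t=28 v=6: → [20,34); WM=25
i=20 t=27 v=9: → [20,34); WM=25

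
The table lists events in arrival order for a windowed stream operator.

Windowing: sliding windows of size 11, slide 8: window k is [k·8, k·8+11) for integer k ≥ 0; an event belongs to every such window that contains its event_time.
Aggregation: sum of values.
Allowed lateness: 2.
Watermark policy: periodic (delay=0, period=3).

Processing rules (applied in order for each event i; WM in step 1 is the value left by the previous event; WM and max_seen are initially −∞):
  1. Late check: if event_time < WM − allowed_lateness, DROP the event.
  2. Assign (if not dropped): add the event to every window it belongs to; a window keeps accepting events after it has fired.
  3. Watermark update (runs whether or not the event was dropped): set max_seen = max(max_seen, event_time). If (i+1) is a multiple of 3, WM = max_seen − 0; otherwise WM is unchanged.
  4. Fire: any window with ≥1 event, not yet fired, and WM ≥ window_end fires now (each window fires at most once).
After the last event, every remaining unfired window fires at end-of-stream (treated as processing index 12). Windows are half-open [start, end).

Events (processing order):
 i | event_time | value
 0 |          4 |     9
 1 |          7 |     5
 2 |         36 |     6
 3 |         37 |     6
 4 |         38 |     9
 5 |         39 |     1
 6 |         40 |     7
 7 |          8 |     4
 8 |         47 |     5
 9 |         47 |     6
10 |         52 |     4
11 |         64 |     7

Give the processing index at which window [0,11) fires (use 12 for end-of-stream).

2

i=0 t=4 v=9: → [0,11); WM=−∞
i=1 t=7 v=5: → [0,11); WM=−∞
i=2 t=36 v=6: → [32,43); WM=36; [0,11) fires=14
i=3 t=37 v=6: → [32,43); WM=36
i=4 t=38 v=9: → [32,43); WM=36
i=5 t=39 v=1: → [32,43); WM=39
i=6 t=40 v=7: → [40,51),[32,43); WM=39
i=7 t=8 v=4: DROP (t<39-2); WM=39
i=8 t=47 v=5: → [40,51); WM=47; [32,43) fires=29
i=9 t=47 v=6: → [40,51); WM=47
i=10 t=52 v=4: → [48,59); WM=47
i=11 t=64 v=7: → [64,75),[56,67); WM=64; [40,51) fires=18 [48,59) fires=4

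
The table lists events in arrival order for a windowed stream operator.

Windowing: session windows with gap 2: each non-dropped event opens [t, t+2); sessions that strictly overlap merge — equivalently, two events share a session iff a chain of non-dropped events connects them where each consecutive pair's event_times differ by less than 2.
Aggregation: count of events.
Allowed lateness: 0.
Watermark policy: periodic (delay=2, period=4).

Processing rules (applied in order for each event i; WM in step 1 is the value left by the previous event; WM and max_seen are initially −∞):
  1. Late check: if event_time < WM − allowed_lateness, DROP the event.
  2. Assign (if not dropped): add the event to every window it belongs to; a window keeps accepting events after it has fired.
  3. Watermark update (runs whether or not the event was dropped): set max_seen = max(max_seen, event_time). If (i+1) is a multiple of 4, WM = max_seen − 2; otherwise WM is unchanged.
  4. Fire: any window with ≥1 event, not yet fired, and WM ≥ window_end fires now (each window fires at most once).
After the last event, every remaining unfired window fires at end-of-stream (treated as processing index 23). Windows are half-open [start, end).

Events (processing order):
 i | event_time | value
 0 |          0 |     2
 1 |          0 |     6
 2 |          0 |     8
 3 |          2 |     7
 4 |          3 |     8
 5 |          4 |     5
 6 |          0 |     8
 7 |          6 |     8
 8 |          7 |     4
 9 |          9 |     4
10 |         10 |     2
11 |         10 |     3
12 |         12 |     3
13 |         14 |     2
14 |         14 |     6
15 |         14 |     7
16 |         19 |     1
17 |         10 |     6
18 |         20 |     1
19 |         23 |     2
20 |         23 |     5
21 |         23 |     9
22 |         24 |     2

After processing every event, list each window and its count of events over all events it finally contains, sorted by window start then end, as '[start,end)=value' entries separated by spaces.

[0,2)=4 [2,6)=3 [6,9)=2 [9,12)=3 [12,14)=1 [14,16)=3 [19,22)=2 [23,26)=4

i=0 t=0 v=2: → [0,2); WM=−∞
i=1 t=0 v=6: → [0,2); WM=−∞
i=2 t=0 v=8: → [0,2); WM=−∞
i=3 t=2 v=7: → [2,4); WM=0
i=4 t=3 v=8: → [2,5); WM=0
i=5 t=4 v=5: → [2,6); WM=0
i=6 t=0 v=8: → [0,2); WM=0
i=7 t=6 v=8: → [6,8); WM=4
i=8 t=7 v=4: → [6,9); WM=4
i=9 t=9 v=4: → [9,11); WM=4
i=10 t=10 v=2: → [9,12); WM=4
i=11 t=10 v=3: → [9,12); WM=8
i=12 t=12 v=3: → [12,14); WM=8
i=13 t=14 v=2: → [14,16); WM=8
i=14 t=14 v=6: → [14,16); WM=8
i=15 t=14 v=7: → [14,16); WM=12
i=16 t=19 v=1: → [19,21); WM=12
i=17 t=10 v=6: DROP (t<12-0); WM=12
i=18 t=20 v=1: → [19,22); WM=12
i=19 t=23 v=2: → [23,25); WM=21
i=20 t=23 v=5: → [23,25); WM=21
i=21 t=23 v=9: → [23,25); WM=21
i=22 t=24 v=2: → [23,26); WM=21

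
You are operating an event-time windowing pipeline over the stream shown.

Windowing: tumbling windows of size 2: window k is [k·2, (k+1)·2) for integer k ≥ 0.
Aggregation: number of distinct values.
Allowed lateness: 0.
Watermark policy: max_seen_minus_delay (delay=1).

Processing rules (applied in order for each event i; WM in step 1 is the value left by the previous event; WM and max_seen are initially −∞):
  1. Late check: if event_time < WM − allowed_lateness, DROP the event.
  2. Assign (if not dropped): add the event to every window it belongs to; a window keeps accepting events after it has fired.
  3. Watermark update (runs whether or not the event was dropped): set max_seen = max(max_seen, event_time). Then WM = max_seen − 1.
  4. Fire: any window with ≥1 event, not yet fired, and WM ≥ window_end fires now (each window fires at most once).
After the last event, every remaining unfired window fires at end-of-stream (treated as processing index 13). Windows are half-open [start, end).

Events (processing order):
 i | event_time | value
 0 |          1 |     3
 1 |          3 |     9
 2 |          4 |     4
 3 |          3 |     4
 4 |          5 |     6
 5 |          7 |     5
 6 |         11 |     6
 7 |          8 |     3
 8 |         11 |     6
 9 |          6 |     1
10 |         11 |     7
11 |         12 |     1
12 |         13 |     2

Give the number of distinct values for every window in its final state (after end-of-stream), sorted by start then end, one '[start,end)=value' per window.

i=0 t=1 v=3: → [0,2); WM=0
i=1 t=3 v=9: → [2,4); WM=2; [0,2) fires=1
i=2 t=4 v=4: → [4,6); WM=3
i=3 t=3 v=4: → [2,4); WM=3
i=4 t=5 v=6: → [4,6); WM=4; [2,4) fires=2
i=5 t=7 v=5: → [6,8); WM=6; [4,6) fires=2
i=6 t=11 v=6: → [10,12); WM=10; [6,8) fires=1
i=7 t=8 v=3: DROP (t<10-0); WM=10
i=8 t=11 v=6: → [10,12); WM=10
i=9 t=6 v=1: DROP (t<10-0); WM=10
i=10 t=11 v=7: → [10,12); WM=10
i=11 t=12 v=1: → [12,14); WM=11
i=12 t=13 v=2: → [12,14); WM=12; [10,12) fires=2

[0,2)=1 [2,4)=2 [4,6)=2 [6,8)=1 [10,12)=2 [12,14)=2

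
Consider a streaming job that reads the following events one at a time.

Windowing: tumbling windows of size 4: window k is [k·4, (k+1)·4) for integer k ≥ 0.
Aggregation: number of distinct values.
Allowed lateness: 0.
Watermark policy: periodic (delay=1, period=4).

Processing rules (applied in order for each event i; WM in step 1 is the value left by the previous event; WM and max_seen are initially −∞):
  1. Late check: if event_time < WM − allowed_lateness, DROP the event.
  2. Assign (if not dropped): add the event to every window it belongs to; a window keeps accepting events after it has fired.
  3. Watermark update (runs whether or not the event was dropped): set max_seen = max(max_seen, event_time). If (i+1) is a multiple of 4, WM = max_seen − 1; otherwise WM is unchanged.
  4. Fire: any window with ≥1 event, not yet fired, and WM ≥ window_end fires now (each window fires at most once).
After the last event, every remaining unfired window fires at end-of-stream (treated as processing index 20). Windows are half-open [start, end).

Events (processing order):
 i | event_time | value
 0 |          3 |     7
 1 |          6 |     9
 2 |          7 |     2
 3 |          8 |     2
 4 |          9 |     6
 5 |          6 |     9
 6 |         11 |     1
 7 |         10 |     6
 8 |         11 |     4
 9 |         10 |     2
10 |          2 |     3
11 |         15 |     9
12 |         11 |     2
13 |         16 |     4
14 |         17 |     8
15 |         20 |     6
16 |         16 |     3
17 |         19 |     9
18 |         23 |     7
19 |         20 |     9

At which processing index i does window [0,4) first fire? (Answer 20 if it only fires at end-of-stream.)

i=0 t=3 v=7: → [0,4); WM=−∞
i=1 t=6 v=9: → [4,8); WM=−∞
i=2 t=7 v=2: → [4,8); WM=−∞
i=3 t=8 v=2: → [8,12); WM=7; [0,4) fires=1
i=4 t=9 v=6: → [8,12); WM=7
i=5 t=6 v=9: DROP (t<7-0); WM=7
i=6 t=11 v=1: → [8,12); WM=7
i=7 t=10 v=6: → [8,12); WM=10; [4,8) fires=2
i=8 t=11 v=4: → [8,12); WM=10
i=9 t=10 v=2: → [8,12); WM=10
i=10 t=2 v=3: DROP (t<10-0); WM=10
i=11 t=15 v=9: → [12,16); WM=14; [8,12) fires=4
i=12 t=11 v=2: DROP (t<14-0); WM=14
i=13 t=16 v=4: → [16,20); WM=14
i=14 t=17 v=8: → [16,20); WM=14
i=15 t=20 v=6: → [20,24); WM=19; [12,16) fires=1
i=16 t=16 v=3: DROP (t<19-0); WM=19
i=17 t=19 v=9: → [16,20); WM=19
i=18 t=23 v=7: → [20,24); WM=19
i=19 t=20 v=9: → [20,24); WM=22; [16,20) fires=3

3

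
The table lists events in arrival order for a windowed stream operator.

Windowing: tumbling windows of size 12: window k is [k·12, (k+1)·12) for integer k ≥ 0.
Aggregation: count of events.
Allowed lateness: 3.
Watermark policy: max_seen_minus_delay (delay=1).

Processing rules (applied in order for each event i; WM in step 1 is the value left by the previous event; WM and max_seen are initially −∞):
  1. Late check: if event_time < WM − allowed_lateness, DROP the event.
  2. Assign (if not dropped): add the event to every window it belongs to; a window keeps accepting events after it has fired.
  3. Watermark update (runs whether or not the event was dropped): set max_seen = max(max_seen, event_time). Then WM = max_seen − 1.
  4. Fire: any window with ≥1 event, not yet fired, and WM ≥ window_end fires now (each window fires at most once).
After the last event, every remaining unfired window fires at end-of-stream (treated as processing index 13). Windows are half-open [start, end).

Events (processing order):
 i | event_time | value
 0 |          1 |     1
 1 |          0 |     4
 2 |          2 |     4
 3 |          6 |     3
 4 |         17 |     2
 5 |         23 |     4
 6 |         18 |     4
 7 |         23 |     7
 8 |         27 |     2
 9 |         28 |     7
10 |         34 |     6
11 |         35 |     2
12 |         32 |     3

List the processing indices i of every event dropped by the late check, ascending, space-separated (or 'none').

i=0 t=1 v=1: → [0,12); WM=0
i=1 t=0 v=4: → [0,12); WM=0
i=2 t=2 v=4: → [0,12); WM=1
i=3 t=6 v=3: → [0,12); WM=5
i=4 t=17 v=2: → [12,24); WM=16; [0,12) fires=4
i=5 t=23 v=4: → [12,24); WM=22
i=6 t=18 v=4: DROP (t<22-3); WM=22
i=7 t=23 v=7: → [12,24); WM=22
i=8 t=27 v=2: → [24,36); WM=26; [12,24) fires=3
i=9 t=28 v=7: → [24,36); WM=27
i=10 t=34 v=6: → [24,36); WM=33
i=11 t=35 v=2: → [24,36); WM=34
i=12 t=32 v=3: → [24,36); WM=34

6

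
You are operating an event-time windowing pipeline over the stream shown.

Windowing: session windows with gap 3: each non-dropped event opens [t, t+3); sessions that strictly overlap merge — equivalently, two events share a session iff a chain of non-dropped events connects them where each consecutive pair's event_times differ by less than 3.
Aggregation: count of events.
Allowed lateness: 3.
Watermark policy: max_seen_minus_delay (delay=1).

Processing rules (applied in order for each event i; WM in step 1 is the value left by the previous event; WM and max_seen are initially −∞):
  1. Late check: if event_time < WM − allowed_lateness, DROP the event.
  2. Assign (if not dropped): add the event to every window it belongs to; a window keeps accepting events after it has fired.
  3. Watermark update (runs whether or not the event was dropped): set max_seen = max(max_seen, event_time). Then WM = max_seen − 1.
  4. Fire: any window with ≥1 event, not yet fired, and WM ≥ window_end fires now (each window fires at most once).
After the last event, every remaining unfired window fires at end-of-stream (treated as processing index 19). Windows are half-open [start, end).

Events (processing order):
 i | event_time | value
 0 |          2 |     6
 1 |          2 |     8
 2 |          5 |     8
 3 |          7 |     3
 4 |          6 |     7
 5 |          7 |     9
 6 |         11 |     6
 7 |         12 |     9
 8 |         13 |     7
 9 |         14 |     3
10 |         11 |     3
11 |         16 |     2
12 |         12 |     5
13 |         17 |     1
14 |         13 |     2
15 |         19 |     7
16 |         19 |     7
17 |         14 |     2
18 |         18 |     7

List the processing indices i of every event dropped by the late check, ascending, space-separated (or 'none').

i=0 t=2 v=6: → [2,5); WM=1
i=1 t=2 v=8: → [2,5); WM=1
i=2 t=5 v=8: → [5,8); WM=4
i=3 t=7 v=3: → [5,10); WM=6
i=4 t=6 v=7: → [5,10); WM=6
i=5 t=7 v=9: → [5,10); WM=6
i=6 t=11 v=6: → [11,14); WM=10
i=7 t=12 v=9: → [11,15); WM=11
i=8 t=13 v=7: → [11,16); WM=12
i=9 t=14 v=3: → [11,17); WM=13
i=10 t=11 v=3: → [11,17); WM=13
i=11 t=16 v=2: → [11,19); WM=15
i=12 t=12 v=5: → [11,19); WM=15
i=13 t=17 v=1: → [11,20); WM=16
i=14 t=13 v=2: → [11,20); WM=16
i=15 t=19 v=7: → [11,22); WM=18
i=16 t=19 v=7: → [11,22); WM=18
i=17 t=14 v=2: DROP (t<18-3); WM=18
i=18 t=18 v=7: → [11,22); WM=18

17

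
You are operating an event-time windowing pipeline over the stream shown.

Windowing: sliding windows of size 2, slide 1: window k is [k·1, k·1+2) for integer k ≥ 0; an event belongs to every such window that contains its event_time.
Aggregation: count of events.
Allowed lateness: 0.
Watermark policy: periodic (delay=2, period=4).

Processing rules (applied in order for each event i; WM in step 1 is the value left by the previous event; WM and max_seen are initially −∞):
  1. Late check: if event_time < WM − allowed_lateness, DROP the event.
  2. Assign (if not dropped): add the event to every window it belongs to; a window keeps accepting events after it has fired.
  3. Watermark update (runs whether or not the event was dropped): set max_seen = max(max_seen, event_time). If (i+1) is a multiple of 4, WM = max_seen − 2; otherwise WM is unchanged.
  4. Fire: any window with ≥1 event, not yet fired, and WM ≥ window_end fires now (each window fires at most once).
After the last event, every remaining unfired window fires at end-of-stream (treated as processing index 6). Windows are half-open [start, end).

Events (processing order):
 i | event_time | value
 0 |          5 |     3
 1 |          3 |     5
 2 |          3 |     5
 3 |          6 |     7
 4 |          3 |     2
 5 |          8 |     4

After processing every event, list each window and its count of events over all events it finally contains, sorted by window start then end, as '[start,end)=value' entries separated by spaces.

[2,4)=2 [3,5)=2 [4,6)=1 [5,7)=2 [6,8)=1 [7,9)=1 [8,10)=1

i=0 t=5 v=3: → [5,7),[4,6); WM=−∞
i=1 t=3 v=5: → [3,5),[2,4); WM=−∞
i=2 t=3 v=5: → [3,5),[2,4); WM=−∞
i=3 t=6 v=7: → [6,8),[5,7); WM=4; [2,4) fires=2
i=4 t=3 v=2: DROP (t<4-0); WM=4
i=5 t=8 v=4: → [8,10),[7,9); WM=4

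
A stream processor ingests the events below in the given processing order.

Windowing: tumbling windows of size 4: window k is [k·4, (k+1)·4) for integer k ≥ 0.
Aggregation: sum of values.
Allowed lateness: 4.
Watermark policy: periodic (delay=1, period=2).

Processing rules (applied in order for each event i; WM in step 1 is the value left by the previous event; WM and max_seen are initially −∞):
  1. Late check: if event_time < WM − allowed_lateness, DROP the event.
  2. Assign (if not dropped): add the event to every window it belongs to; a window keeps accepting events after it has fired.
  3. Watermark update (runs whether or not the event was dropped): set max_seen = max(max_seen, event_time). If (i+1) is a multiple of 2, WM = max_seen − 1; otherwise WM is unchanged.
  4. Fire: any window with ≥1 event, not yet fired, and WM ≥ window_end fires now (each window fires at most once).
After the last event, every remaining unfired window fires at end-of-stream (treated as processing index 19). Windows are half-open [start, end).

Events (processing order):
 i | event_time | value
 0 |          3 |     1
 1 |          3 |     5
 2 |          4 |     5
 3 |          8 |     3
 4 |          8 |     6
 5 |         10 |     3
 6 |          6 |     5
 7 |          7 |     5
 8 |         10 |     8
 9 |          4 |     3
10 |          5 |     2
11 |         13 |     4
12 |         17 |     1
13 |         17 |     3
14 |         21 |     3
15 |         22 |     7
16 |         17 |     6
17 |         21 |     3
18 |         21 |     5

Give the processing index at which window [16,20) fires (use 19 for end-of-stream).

15

i=0 t=3 v=1: → [0,4); WM=−∞
i=1 t=3 v=5: → [0,4); WM=2
i=2 t=4 v=5: → [4,8); WM=2
i=3 t=8 v=3: → [8,12); WM=7; [0,4) fires=6
i=4 t=8 v=6: → [8,12); WM=7
i=5 t=10 v=3: → [8,12); WM=9; [4,8) fires=5
i=6 t=6 v=5: → [4,8); WM=9
i=7 t=7 v=5: → [4,8); WM=9
i=8 t=10 v=8: → [8,12); WM=9
i=9 t=4 v=3: DROP (t<9-4); WM=9
i=10 t=5 v=2: → [4,8); WM=9
i=11 t=13 v=4: → [12,16); WM=12; [8,12) fires=20
i=12 t=17 v=1: → [16,20); WM=12
i=13 t=17 v=3: → [16,20); WM=16; [12,16) fires=4
i=14 t=21 v=3: → [20,24); WM=16
i=15 t=22 v=7: → [20,24); WM=21; [16,20) fires=4
i=16 t=17 v=6: → [16,20); WM=21
i=17 t=21 v=3: → [20,24); WM=21
i=18 t=21 v=5: → [20,24); WM=21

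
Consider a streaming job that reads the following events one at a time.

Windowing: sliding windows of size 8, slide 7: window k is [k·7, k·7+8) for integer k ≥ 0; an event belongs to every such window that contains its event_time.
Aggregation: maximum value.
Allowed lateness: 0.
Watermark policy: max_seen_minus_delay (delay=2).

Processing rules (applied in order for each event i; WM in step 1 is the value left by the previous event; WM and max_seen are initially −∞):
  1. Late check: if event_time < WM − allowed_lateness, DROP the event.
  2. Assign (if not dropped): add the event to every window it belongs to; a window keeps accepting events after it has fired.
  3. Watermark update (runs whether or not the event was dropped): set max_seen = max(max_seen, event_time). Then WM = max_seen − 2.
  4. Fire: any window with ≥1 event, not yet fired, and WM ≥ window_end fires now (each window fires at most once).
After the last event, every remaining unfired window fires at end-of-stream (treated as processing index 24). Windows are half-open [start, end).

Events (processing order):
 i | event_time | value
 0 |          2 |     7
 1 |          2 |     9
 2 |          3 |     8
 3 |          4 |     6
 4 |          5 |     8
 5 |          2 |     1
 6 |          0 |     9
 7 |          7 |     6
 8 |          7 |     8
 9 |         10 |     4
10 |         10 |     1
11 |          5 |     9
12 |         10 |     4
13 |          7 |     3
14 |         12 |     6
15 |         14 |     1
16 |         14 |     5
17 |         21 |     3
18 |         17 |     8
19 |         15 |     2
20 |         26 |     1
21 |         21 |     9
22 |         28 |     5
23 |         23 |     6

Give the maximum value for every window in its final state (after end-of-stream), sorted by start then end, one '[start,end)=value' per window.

i=0 t=2 v=7: → [0,8); WM=0
i=1 t=2 v=9: → [0,8); WM=0
i=2 t=3 v=8: → [0,8); WM=1
i=3 t=4 v=6: → [0,8); WM=2
i=4 t=5 v=8: → [0,8); WM=3
i=5 t=2 v=1: DROP (t<3-0); WM=3
i=6 t=0 v=9: DROP (t<3-0); WM=3
i=7 t=7 v=6: → [7,15),[0,8); WM=5
i=8 t=7 v=8: → [7,15),[0,8); WM=5
i=9 t=10 v=4: → [7,15); WM=8; [0,8) fires=9
i=10 t=10 v=1: → [7,15); WM=8
i=11 t=5 v=9: DROP (t<8-0); WM=8
i=12 t=10 v=4: → [7,15); WM=8
i=13 t=7 v=3: DROP (t<8-0); WM=8
i=14 t=12 v=6: → [7,15); WM=10
i=15 t=14 v=1: → [14,22),[7,15); WM=12
i=16 t=14 v=5: → [14,22),[7,15); WM=12
i=17 t=21 v=3: → [21,29),[14,22); WM=19; [7,15) fires=8
i=18 t=17 v=8: DROP (t<19-0); WM=19
i=19 t=15 v=2: DROP (t<19-0); WM=19
i=20 t=26 v=1: → [21,29); WM=24; [14,22) fires=5
i=21 t=21 v=9: DROP (t<24-0); WM=24
i=22 t=28 v=5: → [28,36),[21,29); WM=26
i=23 t=23 v=6: DROP (t<26-0); WM=26

[0,8)=9 [7,15)=8 [14,22)=5 [21,29)=5 [28,36)=5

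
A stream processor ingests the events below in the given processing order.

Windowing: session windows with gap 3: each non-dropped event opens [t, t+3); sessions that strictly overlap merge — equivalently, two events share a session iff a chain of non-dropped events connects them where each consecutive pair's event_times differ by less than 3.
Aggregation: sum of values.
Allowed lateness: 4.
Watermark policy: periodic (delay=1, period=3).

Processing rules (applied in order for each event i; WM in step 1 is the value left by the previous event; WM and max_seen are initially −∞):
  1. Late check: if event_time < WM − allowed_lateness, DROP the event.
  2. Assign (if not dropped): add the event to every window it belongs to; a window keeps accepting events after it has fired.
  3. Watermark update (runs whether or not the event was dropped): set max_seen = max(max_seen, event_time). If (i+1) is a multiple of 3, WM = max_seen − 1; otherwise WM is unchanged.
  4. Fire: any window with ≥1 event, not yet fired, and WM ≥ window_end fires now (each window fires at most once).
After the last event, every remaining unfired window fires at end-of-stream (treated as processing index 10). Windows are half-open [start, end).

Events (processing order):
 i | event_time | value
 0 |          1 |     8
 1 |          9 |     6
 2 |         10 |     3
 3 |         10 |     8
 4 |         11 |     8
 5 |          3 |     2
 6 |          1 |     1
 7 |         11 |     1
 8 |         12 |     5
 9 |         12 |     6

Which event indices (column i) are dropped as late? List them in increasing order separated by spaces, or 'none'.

5 6

i=0 t=1 v=8: → [1,4); WM=−∞
i=1 t=9 v=6: → [9,12); WM=−∞
i=2 t=10 v=3: → [9,13); WM=9
i=3 t=10 v=8: → [9,13); WM=9
i=4 t=11 v=8: → [9,14); WM=9
i=5 t=3 v=2: DROP (t<9-4); WM=10
i=6 t=1 v=1: DROP (t<10-4); WM=10
i=7 t=11 v=1: → [9,14); WM=10
i=8 t=12 v=5: → [9,15); WM=11
i=9 t=12 v=6: → [9,15); WM=11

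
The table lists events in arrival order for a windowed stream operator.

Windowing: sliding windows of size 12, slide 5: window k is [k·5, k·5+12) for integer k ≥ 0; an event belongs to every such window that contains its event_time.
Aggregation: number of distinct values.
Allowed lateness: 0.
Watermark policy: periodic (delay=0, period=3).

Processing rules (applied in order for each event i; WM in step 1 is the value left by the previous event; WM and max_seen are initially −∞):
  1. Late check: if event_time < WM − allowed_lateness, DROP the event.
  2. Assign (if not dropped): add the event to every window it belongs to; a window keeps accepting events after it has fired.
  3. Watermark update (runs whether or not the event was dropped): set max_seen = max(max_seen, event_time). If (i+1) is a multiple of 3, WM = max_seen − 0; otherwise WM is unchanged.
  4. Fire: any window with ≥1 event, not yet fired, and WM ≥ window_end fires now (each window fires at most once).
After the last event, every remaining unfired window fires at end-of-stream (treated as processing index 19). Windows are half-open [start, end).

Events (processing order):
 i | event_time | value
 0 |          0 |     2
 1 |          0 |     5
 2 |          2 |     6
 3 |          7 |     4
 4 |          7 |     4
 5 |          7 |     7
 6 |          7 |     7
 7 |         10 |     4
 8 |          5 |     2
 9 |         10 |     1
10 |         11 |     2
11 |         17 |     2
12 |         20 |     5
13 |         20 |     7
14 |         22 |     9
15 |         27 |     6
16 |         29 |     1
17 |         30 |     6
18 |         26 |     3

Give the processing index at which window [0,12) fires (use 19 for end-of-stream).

i=0 t=0 v=2: → [0,12); WM=−∞
i=1 t=0 v=5: → [0,12); WM=−∞
i=2 t=2 v=6: → [0,12); WM=2
i=3 t=7 v=4: → [5,17),[0,12); WM=2
i=4 t=7 v=4: → [5,17),[0,12); WM=2
i=5 t=7 v=7: → [5,17),[0,12); WM=7
i=6 t=7 v=7: → [5,17),[0,12); WM=7
i=7 t=10 v=4: → [10,22),[5,17),[0,12); WM=7
i=8 t=5 v=2: DROP (t<7-0); WM=10
i=9 t=10 v=1: → [10,22),[5,17),[0,12); WM=10
i=10 t=11 v=2: → [10,22),[5,17),[0,12); WM=10
i=11 t=17 v=2: → [15,27),[10,22); WM=17; [0,12) fires=6 [5,17) fires=4
i=12 t=20 v=5: → [20,32),[15,27),[10,22); WM=17
i=13 t=20 v=7: → [20,32),[15,27),[10,22); WM=17
i=14 t=22 v=9: → [20,32),[15,27); WM=22; [10,22) fires=5
i=15 t=27 v=6: → [25,37),[20,32); WM=22
i=16 t=29 v=1: → [25,37),[20,32); WM=22
i=17 t=30 v=6: → [30,42),[25,37),[20,32); WM=30; [15,27) fires=4
i=18 t=26 v=3: DROP (t<30-0); WM=30

11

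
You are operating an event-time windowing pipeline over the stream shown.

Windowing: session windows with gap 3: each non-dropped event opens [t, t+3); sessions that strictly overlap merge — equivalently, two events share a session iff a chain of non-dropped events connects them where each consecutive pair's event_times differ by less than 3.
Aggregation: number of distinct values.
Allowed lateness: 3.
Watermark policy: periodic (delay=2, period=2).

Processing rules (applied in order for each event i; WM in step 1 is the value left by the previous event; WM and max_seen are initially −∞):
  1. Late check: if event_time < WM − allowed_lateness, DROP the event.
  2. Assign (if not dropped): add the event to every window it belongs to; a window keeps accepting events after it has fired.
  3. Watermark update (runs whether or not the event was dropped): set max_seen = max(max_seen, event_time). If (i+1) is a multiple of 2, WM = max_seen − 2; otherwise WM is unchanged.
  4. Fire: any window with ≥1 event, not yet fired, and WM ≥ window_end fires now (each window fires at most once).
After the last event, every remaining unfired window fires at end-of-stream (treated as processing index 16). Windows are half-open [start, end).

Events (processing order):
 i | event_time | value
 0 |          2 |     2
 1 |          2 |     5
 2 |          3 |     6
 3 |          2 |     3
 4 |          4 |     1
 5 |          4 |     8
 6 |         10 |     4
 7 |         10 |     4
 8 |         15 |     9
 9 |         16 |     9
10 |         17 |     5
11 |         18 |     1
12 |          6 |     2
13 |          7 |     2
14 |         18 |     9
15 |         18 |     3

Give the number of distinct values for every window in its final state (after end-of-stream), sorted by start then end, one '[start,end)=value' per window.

[2,7)=6 [10,13)=1 [15,21)=4

i=0 t=2 v=2: → [2,5); WM=−∞
i=1 t=2 v=5: → [2,5); WM=0
i=2 t=3 v=6: → [2,6); WM=0
i=3 t=2 v=3: → [2,6); WM=1
i=4 t=4 v=1: → [2,7); WM=1
i=5 t=4 v=8: → [2,7); WM=2
i=6 t=10 v=4: → [10,13); WM=2
i=7 t=10 v=4: → [10,13); WM=8
i=8 t=15 v=9: → [15,18); WM=8
i=9 t=16 v=9: → [15,19); WM=14
i=10 t=17 v=5: → [15,20); WM=14
i=11 t=18 v=1: → [15,21); WM=16
i=12 t=6 v=2: DROP (t<16-3); WM=16
i=13 t=7 v=2: DROP (t<16-3); WM=16
i=14 t=18 v=9: → [15,21); WM=16
i=15 t=18 v=3: → [15,21); WM=16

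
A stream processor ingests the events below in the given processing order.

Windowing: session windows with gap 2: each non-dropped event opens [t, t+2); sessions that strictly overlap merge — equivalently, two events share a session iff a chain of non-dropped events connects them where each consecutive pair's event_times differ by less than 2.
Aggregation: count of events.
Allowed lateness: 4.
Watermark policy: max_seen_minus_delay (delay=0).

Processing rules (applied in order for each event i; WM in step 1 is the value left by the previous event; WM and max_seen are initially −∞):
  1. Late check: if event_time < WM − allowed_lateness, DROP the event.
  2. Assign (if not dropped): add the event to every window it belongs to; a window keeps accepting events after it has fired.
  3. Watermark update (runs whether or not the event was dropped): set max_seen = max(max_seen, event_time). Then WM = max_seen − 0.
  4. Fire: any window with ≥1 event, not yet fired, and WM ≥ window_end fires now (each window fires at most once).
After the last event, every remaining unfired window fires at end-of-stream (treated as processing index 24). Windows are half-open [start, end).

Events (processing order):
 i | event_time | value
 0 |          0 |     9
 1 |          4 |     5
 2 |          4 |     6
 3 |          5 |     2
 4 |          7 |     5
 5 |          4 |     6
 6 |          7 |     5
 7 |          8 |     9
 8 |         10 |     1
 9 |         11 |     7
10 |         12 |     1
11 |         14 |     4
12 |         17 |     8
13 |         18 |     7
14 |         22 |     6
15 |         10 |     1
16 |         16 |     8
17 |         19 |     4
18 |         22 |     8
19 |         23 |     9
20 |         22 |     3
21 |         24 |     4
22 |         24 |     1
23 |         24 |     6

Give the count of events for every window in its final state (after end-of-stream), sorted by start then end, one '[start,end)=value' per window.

i=0 t=0 v=9: → [0,2); WM=0
i=1 t=4 v=5: → [4,6); WM=4
i=2 t=4 v=6: → [4,6); WM=4
i=3 t=5 v=2: → [4,7); WM=5
i=4 t=7 v=5: → [7,9); WM=7
i=5 t=4 v=6: → [4,7); WM=7
i=6 t=7 v=5: → [7,9); WM=7
i=7 t=8 v=9: → [7,10); WM=8
i=8 t=10 v=1: → [10,12); WM=10
i=9 t=11 v=7: → [10,13); WM=11
i=10 t=12 v=1: → [10,14); WM=12
i=11 t=14 v=4: → [14,16); WM=14
i=12 t=17 v=8: → [17,19); WM=17
i=13 t=18 v=7: → [17,20); WM=18
i=14 t=22 v=6: → [22,24); WM=22
i=15 t=10 v=1: DROP (t<22-4); WM=22
i=16 t=16 v=8: DROP (t<22-4); WM=22
i=17 t=19 v=4: → [17,21); WM=22
i=18 t=22 v=8: → [22,24); WM=22
i=19 t=23 v=9: → [22,25); WM=23
i=20 t=22 v=3: → [22,25); WM=23
i=21 t=24 v=4: → [22,26); WM=24
i=22 t=24 v=1: → [22,26); WM=24
i=23 t=24 v=6: → [22,26); WM=24

[0,2)=1 [4,7)=4 [7,10)=3 [10,14)=3 [14,16)=1 [17,21)=3 [22,26)=7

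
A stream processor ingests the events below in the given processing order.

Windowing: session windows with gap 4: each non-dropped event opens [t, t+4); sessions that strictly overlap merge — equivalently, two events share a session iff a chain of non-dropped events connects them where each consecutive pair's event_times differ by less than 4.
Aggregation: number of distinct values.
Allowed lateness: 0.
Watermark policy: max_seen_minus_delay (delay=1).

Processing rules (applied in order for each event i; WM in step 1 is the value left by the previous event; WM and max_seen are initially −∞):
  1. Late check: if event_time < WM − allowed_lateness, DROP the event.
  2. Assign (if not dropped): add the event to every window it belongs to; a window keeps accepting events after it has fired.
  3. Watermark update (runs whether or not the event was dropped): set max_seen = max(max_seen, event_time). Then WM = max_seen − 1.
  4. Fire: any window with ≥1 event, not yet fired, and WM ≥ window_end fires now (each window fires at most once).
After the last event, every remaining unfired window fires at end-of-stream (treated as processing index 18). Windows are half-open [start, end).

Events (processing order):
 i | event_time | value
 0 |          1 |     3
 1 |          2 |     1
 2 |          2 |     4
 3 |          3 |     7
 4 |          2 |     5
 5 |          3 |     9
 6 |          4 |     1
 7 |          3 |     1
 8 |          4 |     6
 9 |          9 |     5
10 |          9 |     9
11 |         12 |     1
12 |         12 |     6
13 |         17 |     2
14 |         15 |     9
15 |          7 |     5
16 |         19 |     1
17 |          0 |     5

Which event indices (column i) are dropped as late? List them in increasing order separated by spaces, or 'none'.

14 15 17

i=0 t=1 v=3: → [1,5); WM=0
i=1 t=2 v=1: → [1,6); WM=1
i=2 t=2 v=4: → [1,6); WM=1
i=3 t=3 v=7: → [1,7); WM=2
i=4 t=2 v=5: → [1,7); WM=2
i=5 t=3 v=9: → [1,7); WM=2
i=6 t=4 v=1: → [1,8); WM=3
i=7 t=3 v=1: → [1,8); WM=3
i=8 t=4 v=6: → [1,8); WM=3
i=9 t=9 v=5: → [9,13); WM=8
i=10 t=9 v=9: → [9,13); WM=8
i=11 t=12 v=1: → [9,16); WM=11
i=12 t=12 v=6: → [9,16); WM=11
i=13 t=17 v=2: → [17,21); WM=16
i=14 t=15 v=9: DROP (t<16-0); WM=16
i=15 t=7 v=5: DROP (t<16-0); WM=16
i=16 t=19 v=1: → [17,23); WM=18
i=17 t=0 v=5: DROP (t<18-0); WM=18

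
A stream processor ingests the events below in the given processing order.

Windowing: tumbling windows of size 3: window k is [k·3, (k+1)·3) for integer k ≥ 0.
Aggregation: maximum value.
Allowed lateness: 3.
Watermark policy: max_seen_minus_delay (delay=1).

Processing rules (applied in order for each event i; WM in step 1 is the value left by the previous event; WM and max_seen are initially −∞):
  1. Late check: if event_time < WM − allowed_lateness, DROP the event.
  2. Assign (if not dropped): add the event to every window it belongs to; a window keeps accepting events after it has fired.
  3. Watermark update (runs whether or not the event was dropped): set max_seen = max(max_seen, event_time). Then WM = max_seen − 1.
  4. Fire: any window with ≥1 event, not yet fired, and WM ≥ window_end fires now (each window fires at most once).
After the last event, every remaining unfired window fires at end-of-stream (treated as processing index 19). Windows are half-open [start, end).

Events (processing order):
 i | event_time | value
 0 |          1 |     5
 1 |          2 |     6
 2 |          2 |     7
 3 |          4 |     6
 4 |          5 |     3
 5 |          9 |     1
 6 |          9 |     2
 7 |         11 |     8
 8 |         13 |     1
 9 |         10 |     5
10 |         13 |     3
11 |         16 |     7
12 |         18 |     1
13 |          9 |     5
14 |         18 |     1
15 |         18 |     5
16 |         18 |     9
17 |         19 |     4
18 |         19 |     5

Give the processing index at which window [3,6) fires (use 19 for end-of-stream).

i=0 t=1 v=5: → [0,3); WM=0
i=1 t=2 v=6: → [0,3); WM=1
i=2 t=2 v=7: → [0,3); WM=1
i=3 t=4 v=6: → [3,6); WM=3; [0,3) fires=7
i=4 t=5 v=3: → [3,6); WM=4
i=5 t=9 v=1: → [9,12); WM=8; [3,6) fires=6
i=6 t=9 v=2: → [9,12); WM=8
i=7 t=11 v=8: → [9,12); WM=10
i=8 t=13 v=1: → [12,15); WM=12; [9,12) fires=8
i=9 t=10 v=5: → [9,12); WM=12
i=10 t=13 v=3: → [12,15); WM=12
i=11 t=16 v=7: → [15,18); WM=15; [12,15) fires=3
i=12 t=18 v=1: → [18,21); WM=17
i=13 t=9 v=5: DROP (t<17-3); WM=17
i=14 t=18 v=1: → [18,21); WM=17
i=15 t=18 v=5: → [18,21); WM=17
i=16 t=18 v=9: → [18,21); WM=17
i=17 t=19 v=4: → [18,21); WM=18; [15,18) fires=7
i=18 t=19 v=5: → [18,21); WM=18

5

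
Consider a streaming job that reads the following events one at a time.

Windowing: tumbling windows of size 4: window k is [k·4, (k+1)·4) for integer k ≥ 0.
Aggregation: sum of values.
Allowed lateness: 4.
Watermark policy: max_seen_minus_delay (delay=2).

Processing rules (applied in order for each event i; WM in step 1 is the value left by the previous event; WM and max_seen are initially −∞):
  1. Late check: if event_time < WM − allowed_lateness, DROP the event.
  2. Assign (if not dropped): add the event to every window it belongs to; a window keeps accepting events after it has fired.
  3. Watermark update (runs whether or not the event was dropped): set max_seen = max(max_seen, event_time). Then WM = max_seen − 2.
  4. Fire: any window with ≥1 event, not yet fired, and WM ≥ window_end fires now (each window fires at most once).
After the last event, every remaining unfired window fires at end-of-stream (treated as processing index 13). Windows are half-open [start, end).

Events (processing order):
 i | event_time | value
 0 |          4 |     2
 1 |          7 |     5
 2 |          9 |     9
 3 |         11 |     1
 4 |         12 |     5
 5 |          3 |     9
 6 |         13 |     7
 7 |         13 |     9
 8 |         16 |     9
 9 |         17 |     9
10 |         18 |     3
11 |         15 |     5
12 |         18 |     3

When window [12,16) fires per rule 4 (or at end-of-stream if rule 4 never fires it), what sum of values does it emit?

21

i=0 t=4 v=2: → [4,8); WM=2
i=1 t=7 v=5: → [4,8); WM=5
i=2 t=9 v=9: → [8,12); WM=7
i=3 t=11 v=1: → [8,12); WM=9; [4,8) fires=7
i=4 t=12 v=5: → [12,16); WM=10
i=5 t=3 v=9: DROP (t<10-4); WM=10
i=6 t=13 v=7: → [12,16); WM=11
i=7 t=13 v=9: → [12,16); WM=11
i=8 t=16 v=9: → [16,20); WM=14; [8,12) fires=10
i=9 t=17 v=9: → [16,20); WM=15
i=10 t=18 v=3: → [16,20); WM=16; [12,16) fires=21
i=11 t=15 v=5: → [12,16); WM=16
i=12 t=18 v=3: → [16,20); WM=16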